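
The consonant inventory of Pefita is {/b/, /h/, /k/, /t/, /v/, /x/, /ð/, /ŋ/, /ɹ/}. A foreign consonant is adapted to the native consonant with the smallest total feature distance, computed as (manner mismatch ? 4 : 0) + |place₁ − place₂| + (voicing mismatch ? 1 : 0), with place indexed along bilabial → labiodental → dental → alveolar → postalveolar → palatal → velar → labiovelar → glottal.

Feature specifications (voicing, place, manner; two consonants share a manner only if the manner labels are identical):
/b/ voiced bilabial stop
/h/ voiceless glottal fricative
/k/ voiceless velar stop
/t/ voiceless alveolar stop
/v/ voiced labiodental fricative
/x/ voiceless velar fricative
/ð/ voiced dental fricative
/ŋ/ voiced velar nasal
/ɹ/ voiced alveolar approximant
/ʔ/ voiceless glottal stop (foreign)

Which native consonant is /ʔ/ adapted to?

k

/k/ is closest: same manner (stop), place distance 2 (glottal→velar), same voicing; total 2. Next closest is /h/ at distance 4.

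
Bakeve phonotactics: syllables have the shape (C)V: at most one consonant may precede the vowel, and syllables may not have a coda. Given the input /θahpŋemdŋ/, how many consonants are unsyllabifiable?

Syllabifying with onset maximization leaves /h/, /p/, /m/, /d/, /ŋ/ stranded (no codas are permitted; onsets are limited to one consonant).

5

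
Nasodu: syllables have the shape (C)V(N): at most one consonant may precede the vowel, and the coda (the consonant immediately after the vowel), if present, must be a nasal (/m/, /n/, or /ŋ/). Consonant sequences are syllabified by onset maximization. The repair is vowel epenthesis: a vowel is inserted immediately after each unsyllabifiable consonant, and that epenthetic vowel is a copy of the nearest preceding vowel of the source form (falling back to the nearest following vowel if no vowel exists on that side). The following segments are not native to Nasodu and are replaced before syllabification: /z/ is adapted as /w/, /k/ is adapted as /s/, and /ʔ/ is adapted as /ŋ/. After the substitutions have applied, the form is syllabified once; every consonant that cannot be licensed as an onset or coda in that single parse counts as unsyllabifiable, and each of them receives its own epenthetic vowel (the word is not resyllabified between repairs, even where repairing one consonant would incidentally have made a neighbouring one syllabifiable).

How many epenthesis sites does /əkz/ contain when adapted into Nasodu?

After substitution the input is /əsw/.
The unsyllabifiable consonants are /s/, /w/; each receives one epenthetic vowel.

2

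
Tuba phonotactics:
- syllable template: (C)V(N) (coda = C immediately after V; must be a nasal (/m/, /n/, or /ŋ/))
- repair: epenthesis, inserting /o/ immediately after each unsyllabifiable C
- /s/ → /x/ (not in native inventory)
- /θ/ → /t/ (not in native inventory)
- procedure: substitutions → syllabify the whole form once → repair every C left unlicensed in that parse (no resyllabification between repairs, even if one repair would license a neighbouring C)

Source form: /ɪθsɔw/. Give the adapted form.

Substitution: /θ/ → /t/, /s/ → /x/, giving /ɪtxɔw/.
Syllabifying with onset maximization leaves /t/, /w/ stranded (only a nasal (/m/, /n/, or /ŋ/) is licensed in coda position; onsets are limited to one consonant).
Each unlicensed consonant becomes the onset of a new syllable: /t/ → /to/, /w/ → /wo/.

ɪtoxɔwo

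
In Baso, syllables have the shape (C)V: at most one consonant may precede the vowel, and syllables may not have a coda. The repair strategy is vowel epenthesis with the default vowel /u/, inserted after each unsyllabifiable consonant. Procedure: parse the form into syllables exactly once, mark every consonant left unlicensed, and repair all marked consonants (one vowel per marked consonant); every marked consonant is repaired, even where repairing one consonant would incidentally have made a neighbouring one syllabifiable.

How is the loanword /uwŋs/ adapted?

Syllabifying with onset maximization leaves /w/, /ŋ/, /s/ stranded (no codas are permitted; onsets are limited to one consonant).
Epenthesis after each stranded consonant: /w/ → /wu/, /ŋ/ → /ŋu/, /s/ → /su/.

uwuŋusu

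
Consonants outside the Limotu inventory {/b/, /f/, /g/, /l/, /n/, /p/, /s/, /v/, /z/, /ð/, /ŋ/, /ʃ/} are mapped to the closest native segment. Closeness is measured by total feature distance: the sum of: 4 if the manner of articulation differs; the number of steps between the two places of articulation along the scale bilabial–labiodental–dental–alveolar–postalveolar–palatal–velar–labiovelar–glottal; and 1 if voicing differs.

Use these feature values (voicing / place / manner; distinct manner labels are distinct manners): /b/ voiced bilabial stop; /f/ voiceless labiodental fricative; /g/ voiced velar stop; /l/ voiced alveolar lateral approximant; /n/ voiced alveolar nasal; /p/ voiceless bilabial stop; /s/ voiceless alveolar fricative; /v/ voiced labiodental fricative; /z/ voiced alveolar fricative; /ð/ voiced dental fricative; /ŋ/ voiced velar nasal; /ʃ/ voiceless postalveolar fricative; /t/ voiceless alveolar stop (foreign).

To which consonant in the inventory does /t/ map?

/p/ is closest: same manner (stop), place distance 3 (alveolar→bilabial), same voicing; total 3. Next closest is /b/ at distance 4.

p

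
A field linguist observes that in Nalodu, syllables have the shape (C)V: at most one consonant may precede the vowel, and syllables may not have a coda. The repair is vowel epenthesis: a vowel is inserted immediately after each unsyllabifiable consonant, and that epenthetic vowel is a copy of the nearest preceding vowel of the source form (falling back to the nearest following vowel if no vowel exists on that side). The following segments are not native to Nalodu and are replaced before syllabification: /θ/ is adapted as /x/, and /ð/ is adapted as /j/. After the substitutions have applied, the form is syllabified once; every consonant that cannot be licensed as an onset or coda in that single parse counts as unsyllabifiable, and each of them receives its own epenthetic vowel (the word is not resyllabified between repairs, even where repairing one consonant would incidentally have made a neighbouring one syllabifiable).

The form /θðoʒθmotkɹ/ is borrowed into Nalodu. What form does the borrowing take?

Substitution: /θ/ → /x/, /ð/ → /j/, giving /xjoʒxmotkɹ/.
Syllabifying with onset maximization leaves /x/, /ʒ/, /x/, /t/, /k/, /ɹ/ stranded (no codas are permitted; onsets are limited to one consonant).
Inserting the epenthetic vowel yields /x/ → /xo/, /ʒ/ → /ʒo/, /x/ → /xo/, /t/ → /to/, /k/ → /ko/, /ɹ/ → /ɹo/.

xojoʒoxomotokoɹo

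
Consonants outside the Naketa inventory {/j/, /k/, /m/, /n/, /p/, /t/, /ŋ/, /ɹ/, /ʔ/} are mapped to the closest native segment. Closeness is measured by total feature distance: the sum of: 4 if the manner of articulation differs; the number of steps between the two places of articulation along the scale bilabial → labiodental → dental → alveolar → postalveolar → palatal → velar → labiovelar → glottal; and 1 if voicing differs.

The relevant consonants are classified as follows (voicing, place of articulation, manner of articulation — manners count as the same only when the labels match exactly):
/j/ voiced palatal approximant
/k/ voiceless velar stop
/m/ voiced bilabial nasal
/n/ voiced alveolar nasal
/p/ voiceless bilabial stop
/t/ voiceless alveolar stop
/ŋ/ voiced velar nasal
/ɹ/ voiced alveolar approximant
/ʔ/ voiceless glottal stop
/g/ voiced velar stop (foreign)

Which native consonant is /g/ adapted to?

k

/k/ is closest: same manner (stop), place distance 0 (velar→velar), voicing differs (+1); total 1. Next closest is /ʔ/ at distance 3.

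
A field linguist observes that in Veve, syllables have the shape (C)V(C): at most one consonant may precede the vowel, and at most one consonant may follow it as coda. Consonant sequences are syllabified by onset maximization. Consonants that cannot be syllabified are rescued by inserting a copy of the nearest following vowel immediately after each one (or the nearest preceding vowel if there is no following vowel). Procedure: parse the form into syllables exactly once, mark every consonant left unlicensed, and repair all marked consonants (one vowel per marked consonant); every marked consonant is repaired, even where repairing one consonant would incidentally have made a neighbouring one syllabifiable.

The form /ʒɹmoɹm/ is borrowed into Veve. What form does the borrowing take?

ʒoɹomoɹmo

Syllabifying with onset maximization leaves /ʒ/, /ɹ/, /m/ stranded (at most one coda consonant is licensed; onsets are limited to one consonant).
Each unlicensed consonant becomes the onset of a new syllable: /ʒ/ → /ʒo/, /ɹ/ → /ɹo/, /m/ → /mo/.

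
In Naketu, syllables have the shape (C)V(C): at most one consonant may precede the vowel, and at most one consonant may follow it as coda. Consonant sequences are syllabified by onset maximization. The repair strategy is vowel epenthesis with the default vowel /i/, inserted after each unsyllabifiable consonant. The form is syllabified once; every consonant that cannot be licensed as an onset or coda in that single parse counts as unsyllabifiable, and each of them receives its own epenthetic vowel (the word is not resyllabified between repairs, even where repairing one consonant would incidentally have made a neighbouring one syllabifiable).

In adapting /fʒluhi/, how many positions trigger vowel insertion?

The unsyllabifiable consonants are /f/, /ʒ/; each receives one epenthetic vowel.

2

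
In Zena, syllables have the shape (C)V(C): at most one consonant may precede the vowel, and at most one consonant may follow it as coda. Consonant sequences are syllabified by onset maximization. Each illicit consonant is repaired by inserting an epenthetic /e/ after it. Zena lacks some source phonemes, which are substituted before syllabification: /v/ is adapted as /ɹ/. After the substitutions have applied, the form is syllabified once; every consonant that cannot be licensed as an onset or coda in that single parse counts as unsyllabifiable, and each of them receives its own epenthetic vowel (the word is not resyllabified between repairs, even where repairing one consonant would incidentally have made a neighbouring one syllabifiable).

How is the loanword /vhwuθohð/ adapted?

ɹehewuθohðe

Substitution: /v/ → /ɹ/, giving /ɹhwuθohð/.
The consonants /ɹ/, /h/, /ð/ cannot be parsed into a legal (C)V(C) syllable (at most one coda consonant is licensed; onsets are limited to one consonant).
Epenthesis after each stranded consonant: /ɹ/ → /ɹe/, /h/ → /he/, /ð/ → /ðe/.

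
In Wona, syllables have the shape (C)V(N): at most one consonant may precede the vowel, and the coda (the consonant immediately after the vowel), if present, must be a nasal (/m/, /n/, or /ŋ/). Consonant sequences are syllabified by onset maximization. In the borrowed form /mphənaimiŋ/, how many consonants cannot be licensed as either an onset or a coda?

Under (C)V(N), the unsyllabifiable consonants are /m/, /p/ (only a nasal (/m/, /n/, or /ŋ/) is licensed in coda position; onsets are limited to one consonant).

2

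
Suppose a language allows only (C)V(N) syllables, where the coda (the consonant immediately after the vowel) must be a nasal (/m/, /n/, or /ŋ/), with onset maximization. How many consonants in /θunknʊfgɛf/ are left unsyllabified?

The consonants /k/, /f/, /f/ cannot be parsed into a legal (C)V(N) syllable (only a nasal (/m/, /n/, or /ŋ/) is licensed in coda position; onsets are limited to one consonant).

3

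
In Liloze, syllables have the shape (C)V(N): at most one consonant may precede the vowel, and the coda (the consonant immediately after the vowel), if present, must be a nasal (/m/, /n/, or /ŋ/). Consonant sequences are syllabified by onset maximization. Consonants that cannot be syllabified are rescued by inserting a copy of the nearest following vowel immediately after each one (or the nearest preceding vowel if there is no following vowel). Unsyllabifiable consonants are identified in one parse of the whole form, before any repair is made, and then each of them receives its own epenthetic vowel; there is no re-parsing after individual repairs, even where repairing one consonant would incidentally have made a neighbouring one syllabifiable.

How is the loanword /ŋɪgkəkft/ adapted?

Syllabifying with onset maximization leaves /g/, /k/, /f/, /t/ stranded (only a nasal (/m/, /n/, or /ŋ/) is licensed in coda position; onsets are limited to one consonant).
Inserting the epenthetic vowel yields /g/ → /gə/, /k/ → /kə/, /f/ → /fə/, /t/ → /tə/.

ŋɪgəkəkəfətə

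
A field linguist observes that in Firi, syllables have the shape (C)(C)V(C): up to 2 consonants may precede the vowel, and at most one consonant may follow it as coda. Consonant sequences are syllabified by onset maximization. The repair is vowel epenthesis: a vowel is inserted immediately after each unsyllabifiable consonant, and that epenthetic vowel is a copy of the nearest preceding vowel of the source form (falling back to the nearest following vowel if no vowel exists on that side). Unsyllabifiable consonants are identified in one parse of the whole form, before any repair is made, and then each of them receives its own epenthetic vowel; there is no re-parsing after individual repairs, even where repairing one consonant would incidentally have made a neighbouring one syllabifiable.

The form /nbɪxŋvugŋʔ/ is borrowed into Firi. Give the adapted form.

nbɪxŋvugŋuʔu

Syllabifying with onset maximization leaves /ŋ/, /ʔ/ stranded (at most one coda consonant is licensed; onsets may contain at most 2 consonants).
Epenthesis after each stranded consonant: /ŋ/ → /ŋu/, /ʔ/ → /ʔu/.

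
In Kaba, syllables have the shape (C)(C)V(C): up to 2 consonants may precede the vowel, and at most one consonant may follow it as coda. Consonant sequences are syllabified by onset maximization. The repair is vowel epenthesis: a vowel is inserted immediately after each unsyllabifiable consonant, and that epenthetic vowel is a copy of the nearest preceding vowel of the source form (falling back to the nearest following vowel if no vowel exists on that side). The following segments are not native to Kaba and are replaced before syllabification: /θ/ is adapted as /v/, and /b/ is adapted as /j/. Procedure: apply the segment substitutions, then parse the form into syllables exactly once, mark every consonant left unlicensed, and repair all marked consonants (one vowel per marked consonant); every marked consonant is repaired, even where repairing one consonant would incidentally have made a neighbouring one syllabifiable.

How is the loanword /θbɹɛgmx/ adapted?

vɛjɹɛgmɛxɛ

Substitution: /θ/ → /v/, /b/ → /j/, giving /vjɹɛgmx/.
Under (C)(C)V(C), the unsyllabifiable consonants are /v/, /m/, /x/ (at most one coda consonant is licensed; onsets may contain at most 2 consonants).
Inserting the epenthetic vowel yields /v/ → /vɛ/, /m/ → /mɛ/, /x/ → /xɛ/.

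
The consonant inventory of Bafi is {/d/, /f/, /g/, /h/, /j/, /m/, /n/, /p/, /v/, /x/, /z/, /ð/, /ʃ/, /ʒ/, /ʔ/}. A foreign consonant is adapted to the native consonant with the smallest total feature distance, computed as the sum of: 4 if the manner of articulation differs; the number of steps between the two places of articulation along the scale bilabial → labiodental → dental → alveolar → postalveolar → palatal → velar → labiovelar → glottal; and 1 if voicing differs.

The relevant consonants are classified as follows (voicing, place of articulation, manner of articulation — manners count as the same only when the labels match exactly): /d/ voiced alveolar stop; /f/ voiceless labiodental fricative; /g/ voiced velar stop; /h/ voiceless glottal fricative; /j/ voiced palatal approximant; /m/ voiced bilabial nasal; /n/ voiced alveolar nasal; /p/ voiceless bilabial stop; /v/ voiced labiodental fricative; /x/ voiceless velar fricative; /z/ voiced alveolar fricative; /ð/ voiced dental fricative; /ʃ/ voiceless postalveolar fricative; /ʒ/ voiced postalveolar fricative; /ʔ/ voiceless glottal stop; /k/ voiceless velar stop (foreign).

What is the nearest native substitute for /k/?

/g/ is closest: same manner (stop), place distance 0 (velar→velar), voicing differs (+1); total 1. Next closest is /ʔ/ at distance 2.

g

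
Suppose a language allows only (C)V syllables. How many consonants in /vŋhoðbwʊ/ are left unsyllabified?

4

Under (C)V, the unsyllabifiable consonants are /v/, /ŋ/, /ð/, /b/ (no codas are permitted; onsets are limited to one consonant).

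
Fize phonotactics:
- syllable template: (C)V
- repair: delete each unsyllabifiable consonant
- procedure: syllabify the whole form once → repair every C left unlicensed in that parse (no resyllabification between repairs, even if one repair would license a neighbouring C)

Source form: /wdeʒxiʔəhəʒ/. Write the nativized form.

The consonants /w/, /ʒ/, /ʒ/ cannot be parsed into a legal (C)V syllable (no codas are permitted; onsets are limited to one consonant).
Each unlicensed consonant is deleted: /w/, /ʒ/, /ʒ/.

dexiʔəhə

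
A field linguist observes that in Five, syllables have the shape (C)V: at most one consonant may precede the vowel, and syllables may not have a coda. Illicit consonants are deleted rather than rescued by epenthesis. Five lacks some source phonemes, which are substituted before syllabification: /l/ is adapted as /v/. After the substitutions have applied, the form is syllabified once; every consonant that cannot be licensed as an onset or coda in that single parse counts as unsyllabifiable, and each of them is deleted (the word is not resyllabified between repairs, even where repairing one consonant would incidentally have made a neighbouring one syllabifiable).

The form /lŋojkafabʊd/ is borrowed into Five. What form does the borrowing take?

ŋokafabʊ

Substitution: /l/ → /v/, giving /vŋojkafabʊd/.
The consonants /v/, /j/, /d/ cannot be parsed into a legal (C)V syllable (no codas are permitted; onsets are limited to one consonant).
Deletion applies to /v/, /j/, /d/.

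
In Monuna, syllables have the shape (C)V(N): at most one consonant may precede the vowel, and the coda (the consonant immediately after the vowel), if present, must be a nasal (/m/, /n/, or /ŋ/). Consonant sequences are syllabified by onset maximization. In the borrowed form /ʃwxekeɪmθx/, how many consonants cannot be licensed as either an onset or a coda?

4

Syllabifying with onset maximization leaves /ʃ/, /w/, /θ/, /x/ stranded (only a nasal (/m/, /n/, or /ŋ/) is licensed in coda position; onsets are limited to one consonant).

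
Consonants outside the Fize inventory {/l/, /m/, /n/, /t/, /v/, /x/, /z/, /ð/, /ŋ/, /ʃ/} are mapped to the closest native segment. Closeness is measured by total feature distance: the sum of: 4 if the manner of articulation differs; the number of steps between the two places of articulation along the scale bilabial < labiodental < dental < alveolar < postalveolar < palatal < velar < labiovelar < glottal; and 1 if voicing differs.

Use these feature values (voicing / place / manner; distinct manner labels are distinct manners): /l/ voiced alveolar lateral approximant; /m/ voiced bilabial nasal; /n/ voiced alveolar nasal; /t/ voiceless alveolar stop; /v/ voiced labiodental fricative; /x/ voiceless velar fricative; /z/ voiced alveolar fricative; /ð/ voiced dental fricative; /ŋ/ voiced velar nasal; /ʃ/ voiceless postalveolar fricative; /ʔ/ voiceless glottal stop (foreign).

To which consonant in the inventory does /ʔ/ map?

t

/t/ is closest: same manner (stop), place distance 5 (glottal→alveolar), same voicing; total 5. Next closest is /x/ at distance 6.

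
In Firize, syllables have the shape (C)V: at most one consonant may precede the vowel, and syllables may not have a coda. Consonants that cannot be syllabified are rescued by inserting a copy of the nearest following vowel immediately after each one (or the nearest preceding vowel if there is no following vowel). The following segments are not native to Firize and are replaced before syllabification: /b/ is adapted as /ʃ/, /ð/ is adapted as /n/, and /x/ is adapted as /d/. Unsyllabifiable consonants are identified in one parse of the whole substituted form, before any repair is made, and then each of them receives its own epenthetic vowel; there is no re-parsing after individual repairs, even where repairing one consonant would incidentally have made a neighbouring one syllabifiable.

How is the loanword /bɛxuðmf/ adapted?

Substitution: /b/ → /ʃ/, /x/ → /d/, /ð/ → /n/, giving /ʃɛdunmf/.
Syllabifying with onset maximization leaves /n/, /m/, /f/ stranded (no codas are permitted; onsets are limited to one consonant).
Epenthesis after each stranded consonant: /n/ → /nu/, /m/ → /mu/, /f/ → /fu/.

ʃɛdunumufu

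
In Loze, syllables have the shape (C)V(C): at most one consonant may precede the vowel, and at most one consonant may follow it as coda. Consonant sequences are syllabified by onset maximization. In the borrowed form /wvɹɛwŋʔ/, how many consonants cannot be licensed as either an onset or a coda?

4

Under (C)V(C), the unsyllabifiable consonants are /w/, /v/, /ŋ/, /ʔ/ (at most one coda consonant is licensed; onsets are limited to one consonant).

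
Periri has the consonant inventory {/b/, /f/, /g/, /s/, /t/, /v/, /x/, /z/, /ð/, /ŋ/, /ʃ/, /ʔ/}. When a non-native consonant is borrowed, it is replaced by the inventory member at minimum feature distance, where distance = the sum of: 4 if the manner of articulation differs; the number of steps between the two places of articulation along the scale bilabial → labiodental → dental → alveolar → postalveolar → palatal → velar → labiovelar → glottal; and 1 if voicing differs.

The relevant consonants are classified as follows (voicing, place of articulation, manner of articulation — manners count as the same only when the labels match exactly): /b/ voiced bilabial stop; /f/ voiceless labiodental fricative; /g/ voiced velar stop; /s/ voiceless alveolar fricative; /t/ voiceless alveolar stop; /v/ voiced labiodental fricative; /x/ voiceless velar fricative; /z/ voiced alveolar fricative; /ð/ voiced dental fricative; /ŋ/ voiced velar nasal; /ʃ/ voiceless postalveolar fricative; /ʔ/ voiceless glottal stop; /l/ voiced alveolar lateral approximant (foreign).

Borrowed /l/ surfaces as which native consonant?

/z/ is closest: manner differs (lateral approximant→fricative, +4), place distance 0 (alveolar→alveolar), same voicing; total 4. Next closest is /s/ at distance 5.

z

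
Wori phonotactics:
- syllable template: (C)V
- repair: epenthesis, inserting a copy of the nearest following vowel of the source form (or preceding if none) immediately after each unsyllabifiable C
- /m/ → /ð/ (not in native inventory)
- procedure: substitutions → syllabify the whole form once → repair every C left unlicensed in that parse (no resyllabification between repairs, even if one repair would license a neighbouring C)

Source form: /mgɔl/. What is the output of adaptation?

ðɔgɔlɔ

Substitution: /m/ → /ð/, giving /ðgɔl/.
Syllabifying with onset maximization leaves /ð/, /l/ stranded (no codas are permitted; onsets are limited to one consonant).
Epenthesis after each stranded consonant: /ð/ → /ðɔ/, /l/ → /lɔ/.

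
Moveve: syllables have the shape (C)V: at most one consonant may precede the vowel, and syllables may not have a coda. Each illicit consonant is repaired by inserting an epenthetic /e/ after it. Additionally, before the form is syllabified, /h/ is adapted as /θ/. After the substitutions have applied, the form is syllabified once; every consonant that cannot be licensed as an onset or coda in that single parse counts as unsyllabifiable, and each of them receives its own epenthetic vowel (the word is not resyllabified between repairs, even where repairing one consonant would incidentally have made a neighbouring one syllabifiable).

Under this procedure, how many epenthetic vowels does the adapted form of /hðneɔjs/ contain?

4

After substitution the input is /θðneɔjs/.
The unsyllabifiable consonants are /θ/, /ð/, /j/, /s/; each receives one epenthetic vowel.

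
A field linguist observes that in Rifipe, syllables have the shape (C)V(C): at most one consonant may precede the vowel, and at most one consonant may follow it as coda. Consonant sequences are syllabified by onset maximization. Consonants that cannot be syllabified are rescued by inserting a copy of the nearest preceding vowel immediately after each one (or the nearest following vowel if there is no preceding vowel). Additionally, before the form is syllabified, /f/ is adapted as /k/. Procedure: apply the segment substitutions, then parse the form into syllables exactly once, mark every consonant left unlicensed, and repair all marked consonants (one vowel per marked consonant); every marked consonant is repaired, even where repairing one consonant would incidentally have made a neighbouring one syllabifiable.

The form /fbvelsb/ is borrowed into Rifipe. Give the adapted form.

Substitution: /f/ → /k/, giving /kbvelsb/.
The consonants /k/, /b/, /s/, /b/ cannot be parsed into a legal (C)V(C) syllable (at most one coda consonant is licensed; onsets are limited to one consonant).
Each unlicensed consonant becomes the onset of a new syllable: /k/ → /ke/, /b/ → /be/, /s/ → /se/, /b/ → /be/.

kebevelsebe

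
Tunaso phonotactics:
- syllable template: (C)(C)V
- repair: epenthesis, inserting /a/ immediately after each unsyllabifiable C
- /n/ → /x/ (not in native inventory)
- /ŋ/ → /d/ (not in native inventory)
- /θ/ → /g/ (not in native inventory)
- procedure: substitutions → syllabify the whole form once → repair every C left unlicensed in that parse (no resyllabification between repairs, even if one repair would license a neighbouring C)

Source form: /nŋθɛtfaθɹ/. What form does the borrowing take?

Substitution: /n/ → /x/, /ŋ/ → /d/, /θ/ → /g/, giving /xdgɛtfagɹ/.
Syllabifying with onset maximization leaves /x/, /g/, /ɹ/ stranded (no codas are permitted; onsets may contain at most 2 consonants).
Epenthesis after each stranded consonant: /x/ → /xa/, /g/ → /ga/, /ɹ/ → /ɹa/.

xadgɛtfagaɹa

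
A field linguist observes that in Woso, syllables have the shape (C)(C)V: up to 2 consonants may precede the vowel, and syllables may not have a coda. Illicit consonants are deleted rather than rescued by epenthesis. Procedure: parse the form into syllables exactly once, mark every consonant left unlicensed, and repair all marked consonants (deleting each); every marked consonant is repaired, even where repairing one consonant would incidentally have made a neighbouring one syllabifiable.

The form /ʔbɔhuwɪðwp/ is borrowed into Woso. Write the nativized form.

ʔbɔhuwɪ

Under (C)(C)V, the unsyllabifiable consonants are /ð/, /w/, /p/ (no codas are permitted; onsets may contain at most 2 consonants).
Deleting the stranded consonants removes /ð/, /w/, /p/.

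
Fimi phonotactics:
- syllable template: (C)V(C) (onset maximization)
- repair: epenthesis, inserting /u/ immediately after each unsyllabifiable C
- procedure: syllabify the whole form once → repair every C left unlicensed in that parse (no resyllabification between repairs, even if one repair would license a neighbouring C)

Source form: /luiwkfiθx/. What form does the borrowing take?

luiwkufiθxu

The consonants /k/, /x/ cannot be parsed into a legal (C)V(C) syllable (at most one coda consonant is licensed; onsets are limited to one consonant).
Inserting the epenthetic vowel yields /k/ → /ku/, /x/ → /xu/.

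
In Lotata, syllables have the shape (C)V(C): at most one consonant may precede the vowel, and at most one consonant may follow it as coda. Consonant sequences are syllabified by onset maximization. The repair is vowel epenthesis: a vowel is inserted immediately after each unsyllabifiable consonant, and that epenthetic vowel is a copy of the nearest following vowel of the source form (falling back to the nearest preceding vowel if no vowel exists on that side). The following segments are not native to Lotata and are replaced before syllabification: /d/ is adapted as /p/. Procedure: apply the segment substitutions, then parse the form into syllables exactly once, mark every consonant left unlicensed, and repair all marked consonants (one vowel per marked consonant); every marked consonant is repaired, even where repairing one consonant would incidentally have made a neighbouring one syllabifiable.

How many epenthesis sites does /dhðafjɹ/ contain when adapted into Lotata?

After substitution the input is /phðafjɹ/.
The unsyllabifiable consonants are /p/, /h/, /j/, /ɹ/; each receives one epenthetic vowel.

4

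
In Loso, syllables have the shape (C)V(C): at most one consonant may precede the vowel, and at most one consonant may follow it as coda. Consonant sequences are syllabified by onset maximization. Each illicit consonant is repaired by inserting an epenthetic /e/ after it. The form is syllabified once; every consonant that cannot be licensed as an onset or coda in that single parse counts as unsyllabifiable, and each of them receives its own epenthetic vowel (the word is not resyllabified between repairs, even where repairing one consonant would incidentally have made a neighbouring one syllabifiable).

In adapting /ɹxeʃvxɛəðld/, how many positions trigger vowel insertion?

4

The unsyllabifiable consonants are /ɹ/, /v/, /l/, /d/; each receives one epenthetic vowel.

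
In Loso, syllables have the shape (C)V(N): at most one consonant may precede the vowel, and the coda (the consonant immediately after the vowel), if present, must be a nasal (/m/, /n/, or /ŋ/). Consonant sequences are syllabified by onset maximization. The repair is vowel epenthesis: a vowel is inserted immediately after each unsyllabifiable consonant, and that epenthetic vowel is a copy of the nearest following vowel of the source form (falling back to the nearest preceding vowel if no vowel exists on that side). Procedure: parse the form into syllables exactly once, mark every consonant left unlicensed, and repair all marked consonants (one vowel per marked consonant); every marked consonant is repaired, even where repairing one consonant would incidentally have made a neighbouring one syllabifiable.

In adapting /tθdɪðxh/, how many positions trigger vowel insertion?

The unsyllabifiable consonants are /t/, /θ/, /ð/, /x/, /h/; each receives one epenthetic vowel.

5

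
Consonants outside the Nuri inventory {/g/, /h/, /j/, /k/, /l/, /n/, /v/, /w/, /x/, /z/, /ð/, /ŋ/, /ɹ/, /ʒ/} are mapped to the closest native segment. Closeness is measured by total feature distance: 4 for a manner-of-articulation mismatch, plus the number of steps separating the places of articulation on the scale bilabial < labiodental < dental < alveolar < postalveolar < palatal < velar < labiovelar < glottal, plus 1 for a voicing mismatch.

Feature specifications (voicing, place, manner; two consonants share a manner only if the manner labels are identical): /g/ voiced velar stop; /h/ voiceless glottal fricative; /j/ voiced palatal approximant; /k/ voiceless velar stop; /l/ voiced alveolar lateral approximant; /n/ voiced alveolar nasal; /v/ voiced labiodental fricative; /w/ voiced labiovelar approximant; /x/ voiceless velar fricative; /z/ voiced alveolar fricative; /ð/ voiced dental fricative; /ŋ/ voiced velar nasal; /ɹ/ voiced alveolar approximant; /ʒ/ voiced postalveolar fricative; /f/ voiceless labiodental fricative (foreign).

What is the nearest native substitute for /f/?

v

/v/ is closest: same manner (fricative), place distance 0 (labiodental→labiodental), voicing differs (+1); total 1. Next closest is /ð/ at distance 2.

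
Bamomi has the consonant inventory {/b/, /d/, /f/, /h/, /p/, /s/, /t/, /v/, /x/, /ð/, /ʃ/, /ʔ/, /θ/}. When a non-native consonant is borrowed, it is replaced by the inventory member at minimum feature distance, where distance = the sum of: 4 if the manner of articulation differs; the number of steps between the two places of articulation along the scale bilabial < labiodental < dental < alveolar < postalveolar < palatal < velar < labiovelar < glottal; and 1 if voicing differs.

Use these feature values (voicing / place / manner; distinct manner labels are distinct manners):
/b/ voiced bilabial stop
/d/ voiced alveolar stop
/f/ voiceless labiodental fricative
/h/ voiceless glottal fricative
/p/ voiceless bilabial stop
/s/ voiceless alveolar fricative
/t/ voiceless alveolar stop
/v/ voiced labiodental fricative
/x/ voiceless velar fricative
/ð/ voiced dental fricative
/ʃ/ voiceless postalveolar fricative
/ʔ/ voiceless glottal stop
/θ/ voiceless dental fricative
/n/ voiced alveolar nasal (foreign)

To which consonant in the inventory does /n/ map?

d

/d/ is closest: manner differs (nasal→stop, +4), place distance 0 (alveolar→alveolar), same voicing; total 4. Next closest is /s/ at distance 5.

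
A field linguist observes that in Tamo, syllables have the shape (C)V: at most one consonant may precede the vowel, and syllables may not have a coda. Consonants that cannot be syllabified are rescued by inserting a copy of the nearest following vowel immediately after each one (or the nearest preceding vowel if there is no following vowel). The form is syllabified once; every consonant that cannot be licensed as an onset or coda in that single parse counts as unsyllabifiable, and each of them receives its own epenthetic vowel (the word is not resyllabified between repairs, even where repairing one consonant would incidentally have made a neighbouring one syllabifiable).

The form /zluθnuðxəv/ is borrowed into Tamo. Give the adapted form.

Under (C)V, the unsyllabifiable consonants are /z/, /θ/, /ð/, /v/ (no codas are permitted; onsets are limited to one consonant).
Each unlicensed consonant becomes the onset of a new syllable: /z/ → /zu/, /θ/ → /θu/, /ð/ → /ðə/, /v/ → /və/.

zuluθunuðəxəvə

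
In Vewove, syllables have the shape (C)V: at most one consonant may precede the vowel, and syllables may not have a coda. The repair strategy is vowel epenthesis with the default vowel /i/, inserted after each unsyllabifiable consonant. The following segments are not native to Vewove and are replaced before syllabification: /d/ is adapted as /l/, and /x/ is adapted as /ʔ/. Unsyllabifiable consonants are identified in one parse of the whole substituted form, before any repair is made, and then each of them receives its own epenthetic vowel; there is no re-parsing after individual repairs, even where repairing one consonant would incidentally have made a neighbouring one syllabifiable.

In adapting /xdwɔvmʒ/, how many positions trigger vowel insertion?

After substitution the input is /ʔlwɔvmʒ/.
The unsyllabifiable consonants are /ʔ/, /l/, /v/, /m/, /ʒ/; each receives one epenthetic vowel.

5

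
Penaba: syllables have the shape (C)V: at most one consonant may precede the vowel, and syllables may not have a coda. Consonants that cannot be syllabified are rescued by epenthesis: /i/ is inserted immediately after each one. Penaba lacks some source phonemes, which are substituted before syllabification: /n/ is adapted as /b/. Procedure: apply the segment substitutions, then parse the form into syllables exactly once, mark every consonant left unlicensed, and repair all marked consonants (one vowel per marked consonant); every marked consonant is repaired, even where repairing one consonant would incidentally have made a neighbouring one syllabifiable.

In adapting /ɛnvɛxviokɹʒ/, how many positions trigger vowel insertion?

5

After substitution the input is /ɛbvɛxviokɹʒ/.
The unsyllabifiable consonants are /b/, /x/, /k/, /ɹ/, /ʒ/; each receives one epenthetic vowel.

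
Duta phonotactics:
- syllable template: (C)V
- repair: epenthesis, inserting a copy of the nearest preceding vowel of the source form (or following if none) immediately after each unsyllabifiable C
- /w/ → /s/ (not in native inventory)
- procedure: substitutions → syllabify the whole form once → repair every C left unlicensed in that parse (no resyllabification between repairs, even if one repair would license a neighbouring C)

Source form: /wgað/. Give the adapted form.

Substitution: /w/ → /s/, giving /sgað/.
Under (C)V, the unsyllabifiable consonants are /s/, /ð/ (no codas are permitted; onsets are limited to one consonant).
Epenthesis after each stranded consonant: /s/ → /sa/, /ð/ → /ða/.

sagaða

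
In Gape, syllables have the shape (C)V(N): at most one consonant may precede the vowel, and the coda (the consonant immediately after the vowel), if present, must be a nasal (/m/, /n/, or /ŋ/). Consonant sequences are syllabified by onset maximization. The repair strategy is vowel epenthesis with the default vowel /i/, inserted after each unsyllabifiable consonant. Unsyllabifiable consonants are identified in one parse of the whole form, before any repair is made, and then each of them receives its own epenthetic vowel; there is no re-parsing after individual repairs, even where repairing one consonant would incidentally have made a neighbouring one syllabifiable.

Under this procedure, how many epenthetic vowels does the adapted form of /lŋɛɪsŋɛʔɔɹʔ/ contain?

The unsyllabifiable consonants are /l/, /s/, /ɹ/, /ʔ/; each receives one epenthetic vowel.

4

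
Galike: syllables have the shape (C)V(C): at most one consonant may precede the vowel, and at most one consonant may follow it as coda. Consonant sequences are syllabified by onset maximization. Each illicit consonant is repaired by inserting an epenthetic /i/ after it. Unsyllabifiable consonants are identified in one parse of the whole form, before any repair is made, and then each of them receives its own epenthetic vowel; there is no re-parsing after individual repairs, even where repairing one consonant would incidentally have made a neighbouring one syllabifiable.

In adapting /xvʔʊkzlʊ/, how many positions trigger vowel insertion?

The unsyllabifiable consonants are /x/, /v/, /z/; each receives one epenthetic vowel.

3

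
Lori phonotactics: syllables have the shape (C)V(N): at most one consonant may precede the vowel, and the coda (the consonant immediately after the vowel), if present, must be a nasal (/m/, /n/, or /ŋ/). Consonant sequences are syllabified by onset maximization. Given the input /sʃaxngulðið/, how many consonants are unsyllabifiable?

Syllabifying with onset maximization leaves /s/, /x/, /n/, /l/, /ð/ stranded (only a nasal (/m/, /n/, or /ŋ/) is licensed in coda position; onsets are limited to one consonant).

5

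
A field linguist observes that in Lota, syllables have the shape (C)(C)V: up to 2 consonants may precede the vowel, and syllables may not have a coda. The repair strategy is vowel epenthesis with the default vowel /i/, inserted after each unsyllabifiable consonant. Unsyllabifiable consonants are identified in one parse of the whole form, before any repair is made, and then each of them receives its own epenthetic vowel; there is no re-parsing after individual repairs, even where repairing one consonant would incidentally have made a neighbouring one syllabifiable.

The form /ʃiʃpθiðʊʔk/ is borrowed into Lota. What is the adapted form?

ʃiʃipθiðʊʔiki

Syllabifying with onset maximization leaves /ʃ/, /ʔ/, /k/ stranded (no codas are permitted; onsets may contain at most 2 consonants).
Inserting the epenthetic vowel yields /ʃ/ → /ʃi/, /ʔ/ → /ʔi/, /k/ → /ki/.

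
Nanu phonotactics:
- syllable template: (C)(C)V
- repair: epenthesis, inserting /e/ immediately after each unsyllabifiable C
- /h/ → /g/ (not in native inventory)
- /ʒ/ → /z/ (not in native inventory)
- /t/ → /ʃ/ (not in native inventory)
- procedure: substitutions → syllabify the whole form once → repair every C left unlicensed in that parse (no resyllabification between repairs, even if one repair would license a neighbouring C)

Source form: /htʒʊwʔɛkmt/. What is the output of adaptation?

Substitution: /h/ → /g/, /t/ → /ʃ/, /ʒ/ → /z/, giving /gʃzʊwʔɛkmʃ/.
Syllabifying with onset maximization leaves /g/, /k/, /m/, /ʃ/ stranded (no codas are permitted; onsets may contain at most 2 consonants).
Inserting the epenthetic vowel yields /g/ → /ge/, /k/ → /ke/, /m/ → /me/, /ʃ/ → /ʃe/.

geʃzʊwʔɛkemeʃe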